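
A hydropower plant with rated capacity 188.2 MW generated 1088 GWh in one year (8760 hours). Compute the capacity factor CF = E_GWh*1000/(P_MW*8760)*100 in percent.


CF = 1088 * 1000 / (188.2 * 8760) * 100 = 65.9941 %


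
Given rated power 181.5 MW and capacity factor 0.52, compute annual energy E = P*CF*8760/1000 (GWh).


E = 181.5 * 0.52 * 8760 / 1000 = 826.7688 GWh


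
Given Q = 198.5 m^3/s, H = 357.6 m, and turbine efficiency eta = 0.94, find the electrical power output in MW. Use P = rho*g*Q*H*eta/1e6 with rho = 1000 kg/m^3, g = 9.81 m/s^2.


P = 1000 * 9.81 * 198.5 * 357.6 * 0.94 / 1e6 = 654.5682 MW


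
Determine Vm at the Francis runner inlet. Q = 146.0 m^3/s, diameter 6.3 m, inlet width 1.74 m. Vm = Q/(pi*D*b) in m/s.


Vm = 146.0 / (pi * 6.3 * 1.74) = 4.2395 m/s


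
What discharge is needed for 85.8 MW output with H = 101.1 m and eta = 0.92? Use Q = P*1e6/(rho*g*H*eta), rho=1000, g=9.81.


Q = 85.8 * 1e6 / (1000 * 9.81 * 101.1 * 0.92) = 94.0328 m^3/s


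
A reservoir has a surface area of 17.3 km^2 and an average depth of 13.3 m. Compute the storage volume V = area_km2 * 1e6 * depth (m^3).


V = 17.3 * 1e6 * 13.3 = 2.3009e+08 m^3


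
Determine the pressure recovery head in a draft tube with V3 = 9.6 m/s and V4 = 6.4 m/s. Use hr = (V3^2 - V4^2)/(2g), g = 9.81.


hr = (9.6^2 - 6.4^2) / (2*9.81) = 2.6096 m


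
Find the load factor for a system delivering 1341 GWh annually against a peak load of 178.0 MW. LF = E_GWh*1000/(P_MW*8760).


LF = 1341 * 1000 / (178.0 * 8760) = 0.8600


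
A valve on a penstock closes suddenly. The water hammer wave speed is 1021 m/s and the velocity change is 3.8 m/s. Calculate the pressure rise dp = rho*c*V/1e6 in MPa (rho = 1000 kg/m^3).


dp = 1000 * 1021 * 3.8 / 1e6 = 3.8798 MPa


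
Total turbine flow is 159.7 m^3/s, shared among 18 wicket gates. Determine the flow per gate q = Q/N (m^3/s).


q = 159.7 / 18 = 8.8722 m^3/s


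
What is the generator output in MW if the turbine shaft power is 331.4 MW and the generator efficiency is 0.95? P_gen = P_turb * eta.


P_gen = 331.4 * 0.95 = 314.8300 MW


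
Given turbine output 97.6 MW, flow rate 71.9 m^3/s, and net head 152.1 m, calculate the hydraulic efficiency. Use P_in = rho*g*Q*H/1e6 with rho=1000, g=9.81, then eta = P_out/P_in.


P_in = 1000 * 9.81 * 71.9 * 152.1 / 1e6 = 107.2821 MW
eta = 97.6 / 107.2821 = 0.9098


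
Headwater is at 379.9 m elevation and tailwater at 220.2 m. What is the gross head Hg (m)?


Hg = 379.9 - 220.2 = 159.7000 m


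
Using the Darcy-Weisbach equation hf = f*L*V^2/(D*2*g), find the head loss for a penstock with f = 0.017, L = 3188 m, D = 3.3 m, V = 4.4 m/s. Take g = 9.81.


hf = 0.017 * 3188 * 4.4^2 / (3.3 * 2 * 9.81) = 16.2054 m


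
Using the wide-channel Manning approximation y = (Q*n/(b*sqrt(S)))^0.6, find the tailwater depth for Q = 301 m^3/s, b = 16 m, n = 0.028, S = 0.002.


y = (301 * 0.028 / (16 * 0.002^0.5))^0.6 = 4.3919 m


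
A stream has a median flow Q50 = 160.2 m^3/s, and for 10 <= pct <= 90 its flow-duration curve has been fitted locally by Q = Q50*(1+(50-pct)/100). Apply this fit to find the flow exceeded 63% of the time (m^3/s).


Q = 160.2 * (1 + (50 - 63)/100) = 139.3740 m^3/s


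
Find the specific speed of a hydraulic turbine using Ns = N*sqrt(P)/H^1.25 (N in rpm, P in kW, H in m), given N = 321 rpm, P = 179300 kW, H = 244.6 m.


Ns = 321 * 179300^0.5 / 244.6^1.25 = 140.5156


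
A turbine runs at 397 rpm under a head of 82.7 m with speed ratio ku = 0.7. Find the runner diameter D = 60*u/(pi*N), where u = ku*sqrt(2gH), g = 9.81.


u = 0.7 * sqrt(2*9.81*82.7) = 28.1968 m/s
D = 60 * 28.1968 / (pi * 397) = 1.3565 m


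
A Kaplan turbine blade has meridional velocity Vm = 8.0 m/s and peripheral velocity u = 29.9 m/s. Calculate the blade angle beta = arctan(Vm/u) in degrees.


beta = arctan(8.0 / 29.9) = 14.9791 degrees


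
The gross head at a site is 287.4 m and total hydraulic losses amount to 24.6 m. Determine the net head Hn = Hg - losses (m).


Hn = 287.4 - 24.6 = 262.8000 m


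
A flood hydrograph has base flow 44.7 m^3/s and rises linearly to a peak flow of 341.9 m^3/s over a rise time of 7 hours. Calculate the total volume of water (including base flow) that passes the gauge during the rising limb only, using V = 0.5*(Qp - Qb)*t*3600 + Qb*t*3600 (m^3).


V = 0.5*(341.9 - 44.7)*7*3600 + 44.7*7*3600 = 4.8712e+06 m^3


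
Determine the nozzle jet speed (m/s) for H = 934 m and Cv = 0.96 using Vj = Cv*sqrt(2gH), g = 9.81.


Vj = 0.96 * sqrt(2*9.81*934) = 129.9554 m/s


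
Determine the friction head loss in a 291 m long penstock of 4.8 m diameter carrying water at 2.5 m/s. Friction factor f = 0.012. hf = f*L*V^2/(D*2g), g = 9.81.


hf = 0.012 * 291 * 2.5^2 / (4.8 * 2 * 9.81) = 0.2317 m


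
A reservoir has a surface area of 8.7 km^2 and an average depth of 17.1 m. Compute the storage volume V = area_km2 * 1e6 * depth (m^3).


V = 8.7 * 1e6 * 17.1 = 1.4877e+08 m^3


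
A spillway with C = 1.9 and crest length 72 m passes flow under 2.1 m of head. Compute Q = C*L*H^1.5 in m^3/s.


Q = 1.9 * 72 * 2.1^1.5 = 416.3083 m^3/s


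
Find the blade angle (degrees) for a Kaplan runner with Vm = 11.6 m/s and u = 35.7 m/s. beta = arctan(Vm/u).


beta = arctan(11.6 / 35.7) = 18.0005 degrees


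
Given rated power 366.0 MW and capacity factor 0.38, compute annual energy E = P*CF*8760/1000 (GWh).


E = 366.0 * 0.38 * 8760 / 1000 = 1218.3408 GWh


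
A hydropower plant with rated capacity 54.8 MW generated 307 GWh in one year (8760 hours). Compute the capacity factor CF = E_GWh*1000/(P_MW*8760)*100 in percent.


CF = 307 * 1000 / (54.8 * 8760) * 100 = 63.9519 %


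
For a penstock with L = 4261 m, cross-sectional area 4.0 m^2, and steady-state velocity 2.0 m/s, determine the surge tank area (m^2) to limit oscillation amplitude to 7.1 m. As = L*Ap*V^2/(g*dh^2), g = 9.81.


As = 4261 * 4.0 * 2.0^2 / (9.81 * 7.1^2) = 137.8624 m^2


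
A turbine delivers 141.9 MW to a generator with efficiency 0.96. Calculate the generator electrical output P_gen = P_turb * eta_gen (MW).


P_gen = 141.9 * 0.96 = 136.2240 MW


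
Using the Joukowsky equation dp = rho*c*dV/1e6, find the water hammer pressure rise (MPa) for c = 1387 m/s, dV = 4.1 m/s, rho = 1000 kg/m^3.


dp = 1000 * 1387 * 4.1 / 1e6 = 5.6867 MPa


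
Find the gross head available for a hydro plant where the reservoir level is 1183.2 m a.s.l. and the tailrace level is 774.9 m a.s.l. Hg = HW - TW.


Hg = 1183.2 - 774.9 = 408.3000 m


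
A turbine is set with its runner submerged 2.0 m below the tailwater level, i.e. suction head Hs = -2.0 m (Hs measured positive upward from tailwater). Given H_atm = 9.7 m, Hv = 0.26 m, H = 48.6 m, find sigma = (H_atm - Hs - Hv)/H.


sigma = (9.7 - (-2.0) - 0.26) / 48.6 = 0.2354


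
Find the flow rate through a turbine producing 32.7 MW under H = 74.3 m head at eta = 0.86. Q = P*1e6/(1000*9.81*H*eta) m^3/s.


Q = 32.7 * 1e6 / (1000 * 9.81 * 74.3 * 0.86) = 52.1665 m^3/s


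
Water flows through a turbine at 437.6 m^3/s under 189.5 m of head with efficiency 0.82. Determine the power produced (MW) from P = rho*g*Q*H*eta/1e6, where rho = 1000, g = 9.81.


P = 1000 * 9.81 * 437.6 * 189.5 * 0.82 / 1e6 = 667.0669 MW


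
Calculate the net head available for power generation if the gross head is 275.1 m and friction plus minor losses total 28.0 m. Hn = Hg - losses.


Hn = 275.1 - 28.0 = 247.1000 m


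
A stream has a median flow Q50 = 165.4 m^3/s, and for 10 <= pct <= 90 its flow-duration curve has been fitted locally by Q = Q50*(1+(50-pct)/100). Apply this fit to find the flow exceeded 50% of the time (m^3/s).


Q = 165.4 * (1 + (50 - 50)/100) = 165.4000 m^3/s


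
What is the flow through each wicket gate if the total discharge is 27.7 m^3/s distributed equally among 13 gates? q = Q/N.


q = 27.7 / 13 = 2.1308 m^3/s


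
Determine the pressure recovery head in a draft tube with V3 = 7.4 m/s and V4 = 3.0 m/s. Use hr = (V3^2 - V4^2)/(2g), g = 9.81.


hr = (7.4^2 - 3.0^2) / (2*9.81) = 2.3323 m


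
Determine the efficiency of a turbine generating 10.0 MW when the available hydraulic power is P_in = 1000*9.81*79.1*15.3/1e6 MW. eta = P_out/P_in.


P_in = 1000 * 9.81 * 79.1 * 15.3 / 1e6 = 11.8724 MW
eta = 10.0 / 11.8724 = 0.8423


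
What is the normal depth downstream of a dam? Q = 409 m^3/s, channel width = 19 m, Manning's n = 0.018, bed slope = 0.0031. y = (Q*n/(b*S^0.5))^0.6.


y = (409 * 0.018 / (19 * 0.0031^0.5))^0.6 = 3.2029 m


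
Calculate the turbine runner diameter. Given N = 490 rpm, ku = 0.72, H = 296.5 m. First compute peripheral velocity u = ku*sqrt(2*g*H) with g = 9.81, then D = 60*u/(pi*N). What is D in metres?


u = 0.72 * sqrt(2*9.81*296.5) = 54.9154 m/s
D = 60 * 54.9154 / (pi * 490) = 2.1404 m


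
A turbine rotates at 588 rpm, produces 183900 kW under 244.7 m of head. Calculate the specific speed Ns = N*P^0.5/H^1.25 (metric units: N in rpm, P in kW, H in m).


Ns = 588 * 183900^0.5 / 244.7^1.25 = 260.5408


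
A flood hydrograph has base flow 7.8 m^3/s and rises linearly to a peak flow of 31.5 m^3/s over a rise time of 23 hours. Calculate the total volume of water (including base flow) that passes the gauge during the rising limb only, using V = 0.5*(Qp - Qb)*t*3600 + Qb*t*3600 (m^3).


V = 0.5*(31.5 - 7.8)*23*3600 + 7.8*23*3600 = 1.6270e+06 m^3


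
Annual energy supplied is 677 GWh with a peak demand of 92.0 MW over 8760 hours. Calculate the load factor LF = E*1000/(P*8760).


LF = 677 * 1000 / (92.0 * 8760) = 0.8400


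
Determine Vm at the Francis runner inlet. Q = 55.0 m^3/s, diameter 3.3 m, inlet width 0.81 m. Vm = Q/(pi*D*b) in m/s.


Vm = 55.0 / (pi * 3.3 * 0.81) = 6.5496 m/s


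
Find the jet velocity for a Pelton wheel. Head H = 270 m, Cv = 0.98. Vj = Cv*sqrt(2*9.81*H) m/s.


Vj = 0.98 * sqrt(2*9.81*270) = 71.3276 m/s


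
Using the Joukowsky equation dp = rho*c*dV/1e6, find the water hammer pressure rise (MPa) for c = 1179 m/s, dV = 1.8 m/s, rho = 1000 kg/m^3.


dp = 1000 * 1179 * 1.8 / 1e6 = 2.1222 MPa


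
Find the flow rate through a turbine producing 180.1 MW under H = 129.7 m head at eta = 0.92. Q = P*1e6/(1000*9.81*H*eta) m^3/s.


Q = 180.1 * 1e6 / (1000 * 9.81 * 129.7 * 0.92) = 153.8569 m^3/s


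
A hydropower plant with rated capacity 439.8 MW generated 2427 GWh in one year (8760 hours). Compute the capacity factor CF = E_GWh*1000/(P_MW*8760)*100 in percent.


CF = 2427 * 1000 / (439.8 * 8760) * 100 = 62.9956 %


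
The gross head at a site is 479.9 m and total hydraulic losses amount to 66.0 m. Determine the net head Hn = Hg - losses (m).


Hn = 479.9 - 66.0 = 413.9000 m


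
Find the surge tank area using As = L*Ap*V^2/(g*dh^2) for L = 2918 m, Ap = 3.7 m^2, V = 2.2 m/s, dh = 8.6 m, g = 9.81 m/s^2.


As = 2918 * 3.7 * 2.2^2 / (9.81 * 8.6^2) = 72.0222 m^2


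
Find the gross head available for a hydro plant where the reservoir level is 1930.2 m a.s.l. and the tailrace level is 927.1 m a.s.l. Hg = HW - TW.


Hg = 1930.2 - 927.1 = 1003.1000 m


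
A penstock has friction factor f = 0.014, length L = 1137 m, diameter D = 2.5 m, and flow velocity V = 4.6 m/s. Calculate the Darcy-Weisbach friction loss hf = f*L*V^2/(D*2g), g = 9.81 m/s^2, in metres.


hf = 0.014 * 1137 * 4.6^2 / (2.5 * 2 * 9.81) = 6.8670 m


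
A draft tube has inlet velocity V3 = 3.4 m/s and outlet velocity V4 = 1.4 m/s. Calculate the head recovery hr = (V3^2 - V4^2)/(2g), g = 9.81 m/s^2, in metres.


hr = (3.4^2 - 1.4^2) / (2*9.81) = 0.4893 m


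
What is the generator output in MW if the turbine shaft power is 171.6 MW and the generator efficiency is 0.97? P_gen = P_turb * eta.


P_gen = 171.6 * 0.97 = 166.4520 MW


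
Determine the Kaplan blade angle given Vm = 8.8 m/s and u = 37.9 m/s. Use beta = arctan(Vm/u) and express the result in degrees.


beta = arctan(8.8 / 37.9) = 13.0719 degrees


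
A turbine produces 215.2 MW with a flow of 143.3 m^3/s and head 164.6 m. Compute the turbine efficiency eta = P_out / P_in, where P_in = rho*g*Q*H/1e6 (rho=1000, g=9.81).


P_in = 1000 * 9.81 * 143.3 * 164.6 / 1e6 = 231.3902 MW
eta = 215.2 / 231.3902 = 0.9300


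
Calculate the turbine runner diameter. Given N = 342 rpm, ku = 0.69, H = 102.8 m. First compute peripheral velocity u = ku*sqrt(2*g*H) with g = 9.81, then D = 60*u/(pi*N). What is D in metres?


u = 0.69 * sqrt(2*9.81*102.8) = 30.9881 m/s
D = 60 * 30.9881 / (pi * 342) = 1.7305 m


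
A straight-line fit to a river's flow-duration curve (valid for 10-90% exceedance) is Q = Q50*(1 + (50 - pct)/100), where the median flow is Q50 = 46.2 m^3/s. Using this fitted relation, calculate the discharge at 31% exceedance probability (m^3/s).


Q = 46.2 * (1 + (50 - 31)/100) = 54.9780 m^3/s


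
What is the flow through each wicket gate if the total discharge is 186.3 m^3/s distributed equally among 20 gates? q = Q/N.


q = 186.3 / 20 = 9.3150 m^3/s


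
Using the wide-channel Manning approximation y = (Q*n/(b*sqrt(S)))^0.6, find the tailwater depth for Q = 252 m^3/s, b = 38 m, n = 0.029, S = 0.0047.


y = (252 * 0.029 / (38 * 0.0047^0.5))^0.6 = 1.8569 m


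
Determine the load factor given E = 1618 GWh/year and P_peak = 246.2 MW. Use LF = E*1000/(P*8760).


LF = 1618 * 1000 / (246.2 * 8760) = 0.7502


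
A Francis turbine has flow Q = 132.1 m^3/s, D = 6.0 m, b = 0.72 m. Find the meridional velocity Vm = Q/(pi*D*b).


Vm = 132.1 / (pi * 6.0 * 0.72) = 9.7335 m/s


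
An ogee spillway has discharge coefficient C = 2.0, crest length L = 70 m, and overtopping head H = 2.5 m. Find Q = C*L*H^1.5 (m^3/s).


Q = 2.0 * 70 * 2.5^1.5 = 553.3986 m^3/s


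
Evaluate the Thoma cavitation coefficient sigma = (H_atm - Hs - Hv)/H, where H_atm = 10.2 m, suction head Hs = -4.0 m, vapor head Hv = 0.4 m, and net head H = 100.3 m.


sigma = (10.2 - (-4.0) - 0.4) / 100.3 = 0.1376


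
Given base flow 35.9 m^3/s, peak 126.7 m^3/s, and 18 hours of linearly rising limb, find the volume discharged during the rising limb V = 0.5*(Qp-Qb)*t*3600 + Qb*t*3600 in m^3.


V = 0.5*(126.7 - 35.9)*18*3600 + 35.9*18*3600 = 5.2682e+06 m^3


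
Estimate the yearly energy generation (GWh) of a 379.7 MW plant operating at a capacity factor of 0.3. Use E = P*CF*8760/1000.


E = 379.7 * 0.3 * 8760 / 1000 = 997.8516 GWh


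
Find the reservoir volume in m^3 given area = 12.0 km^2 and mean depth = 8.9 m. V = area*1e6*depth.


V = 12.0 * 1e6 * 8.9 = 1.0680e+08 m^3


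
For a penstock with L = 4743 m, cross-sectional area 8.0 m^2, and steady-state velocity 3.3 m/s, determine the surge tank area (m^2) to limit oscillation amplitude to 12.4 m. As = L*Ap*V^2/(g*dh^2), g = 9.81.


As = 4743 * 8.0 * 3.3^2 / (9.81 * 12.4^2) = 273.9420 m^2


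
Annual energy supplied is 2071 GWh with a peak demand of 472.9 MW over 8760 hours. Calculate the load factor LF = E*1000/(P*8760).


LF = 2071 * 1000 / (472.9 * 8760) = 0.4999


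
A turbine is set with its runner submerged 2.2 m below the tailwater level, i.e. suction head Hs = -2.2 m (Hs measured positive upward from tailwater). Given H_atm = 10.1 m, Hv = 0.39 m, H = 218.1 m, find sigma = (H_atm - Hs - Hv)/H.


sigma = (10.1 - (-2.2) - 0.39) / 218.1 = 0.0546


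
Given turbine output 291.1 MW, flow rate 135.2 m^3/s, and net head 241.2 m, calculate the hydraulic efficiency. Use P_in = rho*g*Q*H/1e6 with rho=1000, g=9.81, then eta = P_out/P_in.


P_in = 1000 * 9.81 * 135.2 * 241.2 / 1e6 = 319.9065 MW
eta = 291.1 / 319.9065 = 0.9100


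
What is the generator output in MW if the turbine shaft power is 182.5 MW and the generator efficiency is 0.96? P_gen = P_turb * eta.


P_gen = 182.5 * 0.96 = 175.2000 MW


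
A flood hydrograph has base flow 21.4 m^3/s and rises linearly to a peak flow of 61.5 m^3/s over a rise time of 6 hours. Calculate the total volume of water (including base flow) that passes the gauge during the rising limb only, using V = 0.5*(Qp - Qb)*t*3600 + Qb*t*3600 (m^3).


V = 0.5*(61.5 - 21.4)*6*3600 + 21.4*6*3600 = 895320.0000 m^3


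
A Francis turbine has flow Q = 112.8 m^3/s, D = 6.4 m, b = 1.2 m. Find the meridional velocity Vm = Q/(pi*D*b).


Vm = 112.8 / (pi * 6.4 * 1.2) = 4.6752 m/s


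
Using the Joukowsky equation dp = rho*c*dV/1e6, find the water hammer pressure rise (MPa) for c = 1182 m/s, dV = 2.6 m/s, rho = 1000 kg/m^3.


dp = 1000 * 1182 * 2.6 / 1e6 = 3.0732 MPa


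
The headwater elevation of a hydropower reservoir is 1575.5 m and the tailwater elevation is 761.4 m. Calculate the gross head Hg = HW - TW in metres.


Hg = 1575.5 - 761.4 = 814.1000 m


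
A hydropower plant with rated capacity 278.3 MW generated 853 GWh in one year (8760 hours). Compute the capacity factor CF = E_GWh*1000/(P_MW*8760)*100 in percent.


CF = 853 * 1000 / (278.3 * 8760) * 100 = 34.9890 %


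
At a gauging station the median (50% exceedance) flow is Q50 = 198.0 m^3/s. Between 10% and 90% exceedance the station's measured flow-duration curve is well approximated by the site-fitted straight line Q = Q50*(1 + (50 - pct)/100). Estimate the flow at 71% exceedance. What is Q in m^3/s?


Q = 198.0 * (1 + (50 - 71)/100) = 156.4200 m^3/s


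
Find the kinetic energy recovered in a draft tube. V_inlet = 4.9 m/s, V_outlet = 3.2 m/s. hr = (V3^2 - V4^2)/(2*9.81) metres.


hr = (4.9^2 - 3.2^2) / (2*9.81) = 0.7018 m


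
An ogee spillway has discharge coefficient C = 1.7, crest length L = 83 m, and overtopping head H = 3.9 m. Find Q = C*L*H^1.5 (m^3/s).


Q = 1.7 * 83 * 3.9^1.5 = 1086.7357 m^3/s


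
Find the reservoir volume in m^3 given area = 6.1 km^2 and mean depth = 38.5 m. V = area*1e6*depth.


V = 6.1 * 1e6 * 38.5 = 2.3485e+08 m^3


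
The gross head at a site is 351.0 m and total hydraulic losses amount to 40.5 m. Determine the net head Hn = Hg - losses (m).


Hn = 351.0 - 40.5 = 310.5000 m


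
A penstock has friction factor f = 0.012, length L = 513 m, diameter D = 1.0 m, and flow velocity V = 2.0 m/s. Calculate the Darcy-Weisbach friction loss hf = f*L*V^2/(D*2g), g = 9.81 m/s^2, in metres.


hf = 0.012 * 513 * 2.0^2 / (1.0 * 2 * 9.81) = 1.2550 m


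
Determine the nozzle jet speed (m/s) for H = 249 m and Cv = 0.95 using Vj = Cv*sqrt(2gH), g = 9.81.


Vj = 0.95 * sqrt(2*9.81*249) = 66.4007 m/s


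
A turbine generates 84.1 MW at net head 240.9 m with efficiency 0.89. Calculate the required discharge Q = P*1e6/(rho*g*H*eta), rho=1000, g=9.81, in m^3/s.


Q = 84.1 * 1e6 / (1000 * 9.81 * 240.9 * 0.89) = 39.9853 m^3/s


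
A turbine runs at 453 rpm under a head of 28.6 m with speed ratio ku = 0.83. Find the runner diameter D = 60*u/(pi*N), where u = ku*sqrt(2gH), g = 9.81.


u = 0.83 * sqrt(2*9.81*28.6) = 19.6612 m/s
D = 60 * 19.6612 / (pi * 453) = 0.8289 m


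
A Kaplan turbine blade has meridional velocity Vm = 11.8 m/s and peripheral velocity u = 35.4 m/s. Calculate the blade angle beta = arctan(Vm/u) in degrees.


beta = arctan(11.8 / 35.4) = 18.4349 degrees


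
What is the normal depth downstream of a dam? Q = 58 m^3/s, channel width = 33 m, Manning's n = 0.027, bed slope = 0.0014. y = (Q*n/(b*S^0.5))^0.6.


y = (58 * 0.027 / (33 * 0.0014^0.5))^0.6 = 1.1533 m


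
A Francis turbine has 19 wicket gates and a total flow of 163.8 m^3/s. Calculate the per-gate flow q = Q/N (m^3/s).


q = 163.8 / 19 = 8.6211 m^3/s


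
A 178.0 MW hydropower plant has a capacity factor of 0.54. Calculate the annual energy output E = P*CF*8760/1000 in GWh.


E = 178.0 * 0.54 * 8760 / 1000 = 842.0112 GWh


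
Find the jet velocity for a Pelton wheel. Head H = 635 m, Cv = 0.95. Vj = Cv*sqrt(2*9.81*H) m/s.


Vj = 0.95 * sqrt(2*9.81*635) = 106.0376 m/s


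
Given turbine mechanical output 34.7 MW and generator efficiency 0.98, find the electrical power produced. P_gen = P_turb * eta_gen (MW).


P_gen = 34.7 * 0.98 = 34.0060 MW


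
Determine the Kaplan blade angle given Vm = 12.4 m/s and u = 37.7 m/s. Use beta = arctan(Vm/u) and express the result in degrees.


beta = arctan(12.4 / 37.7) = 18.2067 degrees


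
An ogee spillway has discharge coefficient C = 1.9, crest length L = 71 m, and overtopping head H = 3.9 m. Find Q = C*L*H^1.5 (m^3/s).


Q = 1.9 * 71 * 3.9^1.5 = 1038.9840 m^3/s


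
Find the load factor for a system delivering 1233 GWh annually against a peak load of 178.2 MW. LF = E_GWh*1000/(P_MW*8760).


LF = 1233 * 1000 / (178.2 * 8760) = 0.7899


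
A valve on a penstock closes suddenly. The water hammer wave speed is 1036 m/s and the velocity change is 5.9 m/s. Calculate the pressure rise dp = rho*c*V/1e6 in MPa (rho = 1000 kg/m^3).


dp = 1000 * 1036 * 5.9 / 1e6 = 6.1124 MPa


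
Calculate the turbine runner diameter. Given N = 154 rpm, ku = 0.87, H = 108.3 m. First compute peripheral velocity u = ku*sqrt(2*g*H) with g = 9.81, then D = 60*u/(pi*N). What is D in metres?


u = 0.87 * sqrt(2*9.81*108.3) = 40.1036 m/s
D = 60 * 40.1036 / (pi * 154) = 4.9735 m


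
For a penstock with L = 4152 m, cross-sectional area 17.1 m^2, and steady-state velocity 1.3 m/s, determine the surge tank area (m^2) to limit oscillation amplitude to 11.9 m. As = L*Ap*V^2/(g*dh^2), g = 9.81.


As = 4152 * 17.1 * 1.3^2 / (9.81 * 11.9^2) = 86.3728 m^2


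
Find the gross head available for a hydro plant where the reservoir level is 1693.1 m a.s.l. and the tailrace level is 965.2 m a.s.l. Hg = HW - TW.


Hg = 1693.1 - 965.2 = 727.9000 m


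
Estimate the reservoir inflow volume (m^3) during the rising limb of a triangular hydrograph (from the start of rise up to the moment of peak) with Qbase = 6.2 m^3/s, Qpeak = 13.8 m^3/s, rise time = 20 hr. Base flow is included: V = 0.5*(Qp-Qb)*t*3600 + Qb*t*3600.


V = 0.5*(13.8 - 6.2)*20*3600 + 6.2*20*3600 = 720000.0000 m^3


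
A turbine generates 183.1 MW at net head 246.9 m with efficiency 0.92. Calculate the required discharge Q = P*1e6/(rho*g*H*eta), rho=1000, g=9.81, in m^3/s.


Q = 183.1 * 1e6 / (1000 * 9.81 * 246.9 * 0.92) = 82.1695 m^3/s


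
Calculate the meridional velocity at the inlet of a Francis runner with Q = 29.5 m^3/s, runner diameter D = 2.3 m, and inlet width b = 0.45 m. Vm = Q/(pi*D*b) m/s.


Vm = 29.5 / (pi * 2.3 * 0.45) = 9.0726 m/s


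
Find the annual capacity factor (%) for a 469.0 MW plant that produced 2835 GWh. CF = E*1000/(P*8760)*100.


CF = 2835 * 1000 / (469.0 * 8760) * 100 = 69.0043 %


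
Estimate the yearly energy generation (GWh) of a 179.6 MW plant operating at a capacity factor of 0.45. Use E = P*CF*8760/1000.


E = 179.6 * 0.45 * 8760 / 1000 = 707.9832 GWh


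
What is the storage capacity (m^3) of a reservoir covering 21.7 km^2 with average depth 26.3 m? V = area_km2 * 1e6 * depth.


V = 21.7 * 1e6 * 26.3 = 5.7071e+08 m^3


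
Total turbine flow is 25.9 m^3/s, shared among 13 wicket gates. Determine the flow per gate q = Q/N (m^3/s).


q = 25.9 / 13 = 1.9923 m^3/s


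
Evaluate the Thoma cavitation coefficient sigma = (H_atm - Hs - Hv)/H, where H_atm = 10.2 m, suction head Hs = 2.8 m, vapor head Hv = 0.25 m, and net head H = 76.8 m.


sigma = (10.2 - 2.8 - 0.25) / 76.8 = 0.0931


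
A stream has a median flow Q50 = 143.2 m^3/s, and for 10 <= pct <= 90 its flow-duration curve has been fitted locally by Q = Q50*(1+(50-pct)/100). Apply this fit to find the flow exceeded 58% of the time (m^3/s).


Q = 143.2 * (1 + (50 - 58)/100) = 131.7440 m^3/s


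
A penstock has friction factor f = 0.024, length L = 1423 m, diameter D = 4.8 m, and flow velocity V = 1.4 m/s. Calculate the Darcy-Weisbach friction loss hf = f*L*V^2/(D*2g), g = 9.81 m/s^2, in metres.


hf = 0.024 * 1423 * 1.4^2 / (4.8 * 2 * 9.81) = 0.7108 m


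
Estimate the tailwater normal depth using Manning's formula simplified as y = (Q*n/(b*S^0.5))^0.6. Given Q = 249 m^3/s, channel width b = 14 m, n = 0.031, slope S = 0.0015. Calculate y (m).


y = (249 * 0.031 / (14 * 0.0015^0.5))^0.6 = 4.9208 m


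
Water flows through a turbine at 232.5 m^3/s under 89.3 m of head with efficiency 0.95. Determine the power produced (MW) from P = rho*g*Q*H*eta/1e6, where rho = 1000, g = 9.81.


P = 1000 * 9.81 * 232.5 * 89.3 * 0.95 / 1e6 = 193.4938 MW


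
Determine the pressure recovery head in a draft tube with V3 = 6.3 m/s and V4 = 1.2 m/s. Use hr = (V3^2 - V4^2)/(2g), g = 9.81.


hr = (6.3^2 - 1.2^2) / (2*9.81) = 1.9495 m


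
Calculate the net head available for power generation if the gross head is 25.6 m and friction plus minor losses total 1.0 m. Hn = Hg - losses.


Hn = 25.6 - 1.0 = 24.6000 m


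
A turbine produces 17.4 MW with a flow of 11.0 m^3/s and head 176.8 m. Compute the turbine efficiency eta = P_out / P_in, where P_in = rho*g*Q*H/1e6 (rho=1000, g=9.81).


P_in = 1000 * 9.81 * 11.0 * 176.8 / 1e6 = 19.0785 MW
eta = 17.4 / 19.0785 = 0.9120


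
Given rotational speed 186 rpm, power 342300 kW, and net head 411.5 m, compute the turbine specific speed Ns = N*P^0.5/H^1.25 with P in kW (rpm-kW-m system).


Ns = 186 * 342300^0.5 / 411.5^1.25 = 58.7157


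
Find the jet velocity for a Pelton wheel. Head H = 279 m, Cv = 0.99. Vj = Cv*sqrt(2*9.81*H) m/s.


Vj = 0.99 * sqrt(2*9.81*279) = 73.2465 m/s


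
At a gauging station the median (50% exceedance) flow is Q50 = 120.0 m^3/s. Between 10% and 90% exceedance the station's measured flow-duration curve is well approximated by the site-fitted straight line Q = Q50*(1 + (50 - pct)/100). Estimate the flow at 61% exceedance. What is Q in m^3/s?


Q = 120.0 * (1 + (50 - 61)/100) = 106.8000 m^3/s


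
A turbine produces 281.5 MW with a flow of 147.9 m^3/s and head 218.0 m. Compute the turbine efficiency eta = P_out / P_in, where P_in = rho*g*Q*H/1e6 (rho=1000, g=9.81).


P_in = 1000 * 9.81 * 147.9 * 218.0 / 1e6 = 316.2960 MW
eta = 281.5 / 316.2960 = 0.8900


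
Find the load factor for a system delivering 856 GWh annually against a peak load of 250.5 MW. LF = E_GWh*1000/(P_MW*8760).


LF = 856 * 1000 / (250.5 * 8760) = 0.3901


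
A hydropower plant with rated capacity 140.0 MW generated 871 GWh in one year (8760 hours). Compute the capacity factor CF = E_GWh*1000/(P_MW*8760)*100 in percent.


CF = 871 * 1000 / (140.0 * 8760) * 100 = 71.0209 %


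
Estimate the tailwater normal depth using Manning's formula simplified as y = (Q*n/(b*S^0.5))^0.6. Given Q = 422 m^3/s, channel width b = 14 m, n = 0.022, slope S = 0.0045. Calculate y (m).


y = (422 * 0.022 / (14 * 0.0045^0.5))^0.6 = 3.9537 m


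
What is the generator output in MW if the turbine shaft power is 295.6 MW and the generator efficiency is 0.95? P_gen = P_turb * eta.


P_gen = 295.6 * 0.95 = 280.8200 MW


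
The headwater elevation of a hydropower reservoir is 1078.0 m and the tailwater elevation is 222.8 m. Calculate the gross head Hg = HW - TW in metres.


Hg = 1078.0 - 222.8 = 855.2000 m


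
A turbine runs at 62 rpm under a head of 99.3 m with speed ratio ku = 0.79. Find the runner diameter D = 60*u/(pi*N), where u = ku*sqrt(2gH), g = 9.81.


u = 0.79 * sqrt(2*9.81*99.3) = 34.8699 m/s
D = 60 * 34.8699 / (pi * 62) = 10.7414 m


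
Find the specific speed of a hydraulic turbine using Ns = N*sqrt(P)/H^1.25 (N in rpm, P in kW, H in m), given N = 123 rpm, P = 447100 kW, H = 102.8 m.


Ns = 123 * 447100^0.5 / 102.8^1.25 = 251.2558


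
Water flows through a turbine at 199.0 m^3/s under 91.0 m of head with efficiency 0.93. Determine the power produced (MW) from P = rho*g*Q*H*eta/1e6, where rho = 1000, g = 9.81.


P = 1000 * 9.81 * 199.0 * 91.0 * 0.93 / 1e6 = 165.2138 MW


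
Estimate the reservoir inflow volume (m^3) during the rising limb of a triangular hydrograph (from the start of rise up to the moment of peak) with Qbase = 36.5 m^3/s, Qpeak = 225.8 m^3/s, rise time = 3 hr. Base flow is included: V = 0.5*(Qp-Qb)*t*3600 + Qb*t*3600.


V = 0.5*(225.8 - 36.5)*3*3600 + 36.5*3*3600 = 1.4164e+06 m^3


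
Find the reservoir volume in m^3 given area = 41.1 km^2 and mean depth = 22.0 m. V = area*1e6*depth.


V = 41.1 * 1e6 * 22.0 = 9.0420e+08 m^3


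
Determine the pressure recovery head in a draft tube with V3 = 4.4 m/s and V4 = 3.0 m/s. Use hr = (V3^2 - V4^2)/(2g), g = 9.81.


hr = (4.4^2 - 3.0^2) / (2*9.81) = 0.5280 m


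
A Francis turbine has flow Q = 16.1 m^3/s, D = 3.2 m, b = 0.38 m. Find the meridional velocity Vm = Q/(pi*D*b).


Vm = 16.1 / (pi * 3.2 * 0.38) = 4.2145 m/s


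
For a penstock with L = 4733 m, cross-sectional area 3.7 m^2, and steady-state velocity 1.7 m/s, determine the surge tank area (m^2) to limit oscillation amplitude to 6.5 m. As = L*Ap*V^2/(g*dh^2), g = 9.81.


As = 4733 * 3.7 * 1.7^2 / (9.81 * 6.5^2) = 122.1069 m^2


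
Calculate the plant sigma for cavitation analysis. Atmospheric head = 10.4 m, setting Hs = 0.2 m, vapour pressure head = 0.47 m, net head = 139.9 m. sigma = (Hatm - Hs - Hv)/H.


sigma = (10.4 - 0.2 - 0.47) / 139.9 = 0.0695


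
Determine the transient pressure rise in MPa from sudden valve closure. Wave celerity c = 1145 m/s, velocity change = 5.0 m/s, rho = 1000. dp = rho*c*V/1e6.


dp = 1000 * 1145 * 5.0 / 1e6 = 5.7250 MPa


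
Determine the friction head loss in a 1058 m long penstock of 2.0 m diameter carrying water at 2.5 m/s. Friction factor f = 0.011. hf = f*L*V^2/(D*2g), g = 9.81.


hf = 0.011 * 1058 * 2.5^2 / (2.0 * 2 * 9.81) = 1.8537 m


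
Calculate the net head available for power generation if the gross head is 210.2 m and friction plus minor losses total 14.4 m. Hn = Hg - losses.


Hn = 210.2 - 14.4 = 195.8000 m


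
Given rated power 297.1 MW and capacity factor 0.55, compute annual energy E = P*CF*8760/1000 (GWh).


E = 297.1 * 0.55 * 8760 / 1000 = 1431.4278 GWh


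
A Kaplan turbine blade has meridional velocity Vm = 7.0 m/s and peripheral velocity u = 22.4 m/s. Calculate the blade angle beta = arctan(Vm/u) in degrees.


beta = arctan(7.0 / 22.4) = 17.3540 degrees


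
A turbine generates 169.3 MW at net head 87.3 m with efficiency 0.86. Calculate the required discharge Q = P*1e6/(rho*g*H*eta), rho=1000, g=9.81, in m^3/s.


Q = 169.3 * 1e6 / (1000 * 9.81 * 87.3 * 0.86) = 229.8663 m^3/s


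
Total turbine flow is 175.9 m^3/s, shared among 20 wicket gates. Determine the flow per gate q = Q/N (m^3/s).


q = 175.9 / 20 = 8.7950 m^3/s


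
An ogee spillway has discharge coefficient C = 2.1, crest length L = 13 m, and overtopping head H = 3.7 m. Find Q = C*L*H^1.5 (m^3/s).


Q = 2.1 * 13 * 3.7^1.5 = 194.2966 m^3/s


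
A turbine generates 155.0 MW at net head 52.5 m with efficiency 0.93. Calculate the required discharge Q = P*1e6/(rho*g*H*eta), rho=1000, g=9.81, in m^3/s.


Q = 155.0 * 1e6 / (1000 * 9.81 * 52.5 * 0.93) = 323.6089 m^3/s


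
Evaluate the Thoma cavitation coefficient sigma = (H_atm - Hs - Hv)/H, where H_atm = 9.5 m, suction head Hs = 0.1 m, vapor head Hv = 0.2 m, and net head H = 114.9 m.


sigma = (9.5 - 0.1 - 0.2) / 114.9 = 0.0801


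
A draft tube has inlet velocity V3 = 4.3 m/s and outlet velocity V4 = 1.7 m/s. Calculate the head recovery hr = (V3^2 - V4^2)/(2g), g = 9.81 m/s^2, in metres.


hr = (4.3^2 - 1.7^2) / (2*9.81) = 0.7951 m


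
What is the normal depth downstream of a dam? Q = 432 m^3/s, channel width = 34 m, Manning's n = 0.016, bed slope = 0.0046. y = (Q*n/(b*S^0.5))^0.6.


y = (432 * 0.016 / (34 * 0.0046^0.5))^0.6 = 1.9322 m


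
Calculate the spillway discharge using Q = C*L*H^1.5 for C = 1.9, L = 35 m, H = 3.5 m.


Q = 1.9 * 35 * 3.5^1.5 = 435.4354 m^3/s


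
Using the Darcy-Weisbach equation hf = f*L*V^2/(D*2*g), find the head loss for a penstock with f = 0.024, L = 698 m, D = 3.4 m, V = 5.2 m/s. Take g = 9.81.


hf = 0.024 * 698 * 5.2^2 / (3.4 * 2 * 9.81) = 6.7904 m


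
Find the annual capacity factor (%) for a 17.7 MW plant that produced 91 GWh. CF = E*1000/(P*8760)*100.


CF = 91 * 1000 / (17.7 * 8760) * 100 = 58.6900 %


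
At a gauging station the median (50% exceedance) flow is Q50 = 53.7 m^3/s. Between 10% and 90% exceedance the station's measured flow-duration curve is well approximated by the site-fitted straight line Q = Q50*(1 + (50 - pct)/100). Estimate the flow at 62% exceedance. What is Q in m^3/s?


Q = 53.7 * (1 + (50 - 62)/100) = 47.2560 m^3/s


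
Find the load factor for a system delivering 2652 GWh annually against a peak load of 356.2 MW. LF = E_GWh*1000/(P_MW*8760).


LF = 2652 * 1000 / (356.2 * 8760) = 0.8499


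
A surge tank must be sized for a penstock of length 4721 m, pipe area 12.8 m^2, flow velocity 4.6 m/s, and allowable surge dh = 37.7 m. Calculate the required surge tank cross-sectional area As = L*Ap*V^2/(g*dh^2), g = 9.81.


As = 4721 * 12.8 * 4.6^2 / (9.81 * 37.7^2) = 91.7081 m^2


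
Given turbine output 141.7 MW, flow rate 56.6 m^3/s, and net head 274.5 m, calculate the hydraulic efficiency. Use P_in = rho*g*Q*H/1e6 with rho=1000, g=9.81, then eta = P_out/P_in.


P_in = 1000 * 9.81 * 56.6 * 274.5 / 1e6 = 152.4150 MW
eta = 141.7 / 152.4150 = 0.9297


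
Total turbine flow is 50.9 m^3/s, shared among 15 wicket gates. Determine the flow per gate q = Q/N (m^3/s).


q = 50.9 / 15 = 3.3933 m^3/s


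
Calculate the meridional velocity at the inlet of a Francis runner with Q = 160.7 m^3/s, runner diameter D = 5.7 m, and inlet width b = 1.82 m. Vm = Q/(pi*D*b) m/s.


Vm = 160.7 / (pi * 5.7 * 1.82) = 4.9308 m/s


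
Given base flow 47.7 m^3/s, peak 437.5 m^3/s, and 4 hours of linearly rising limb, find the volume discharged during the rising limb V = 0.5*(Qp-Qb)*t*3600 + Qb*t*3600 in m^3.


V = 0.5*(437.5 - 47.7)*4*3600 + 47.7*4*3600 = 3.4934e+06 m^3


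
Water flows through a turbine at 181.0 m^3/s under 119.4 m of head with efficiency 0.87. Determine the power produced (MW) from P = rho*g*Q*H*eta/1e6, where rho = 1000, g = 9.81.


P = 1000 * 9.81 * 181.0 * 119.4 * 0.87 / 1e6 = 184.4468 MW


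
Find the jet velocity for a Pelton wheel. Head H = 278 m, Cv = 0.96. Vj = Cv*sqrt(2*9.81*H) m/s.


Vj = 0.96 * sqrt(2*9.81*278) = 70.8995 m/s


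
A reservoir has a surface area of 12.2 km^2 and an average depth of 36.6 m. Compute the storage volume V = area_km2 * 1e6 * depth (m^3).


V = 12.2 * 1e6 * 36.6 = 4.4652e+08 m^3


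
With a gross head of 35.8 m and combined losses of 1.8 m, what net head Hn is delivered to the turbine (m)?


Hn = 35.8 - 1.8 = 34.0000 m


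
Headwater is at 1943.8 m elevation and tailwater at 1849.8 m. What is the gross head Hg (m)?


Hg = 1943.8 - 1849.8 = 94.0000 m


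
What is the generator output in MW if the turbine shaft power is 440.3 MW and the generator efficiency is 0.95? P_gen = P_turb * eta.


P_gen = 440.3 * 0.95 = 418.2850 MW


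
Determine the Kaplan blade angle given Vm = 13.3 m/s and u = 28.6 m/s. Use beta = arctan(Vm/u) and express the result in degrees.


beta = arctan(13.3 / 28.6) = 24.9401 degrees


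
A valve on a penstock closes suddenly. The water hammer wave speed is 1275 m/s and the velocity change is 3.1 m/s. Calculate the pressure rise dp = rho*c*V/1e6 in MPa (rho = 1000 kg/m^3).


dp = 1000 * 1275 * 3.1 / 1e6 = 3.9525 MPa


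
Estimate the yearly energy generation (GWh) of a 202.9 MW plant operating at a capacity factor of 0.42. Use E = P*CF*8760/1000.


E = 202.9 * 0.42 * 8760 / 1000 = 746.5097 GWh


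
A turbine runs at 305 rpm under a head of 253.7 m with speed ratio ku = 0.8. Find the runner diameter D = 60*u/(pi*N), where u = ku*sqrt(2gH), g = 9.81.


u = 0.8 * sqrt(2*9.81*253.7) = 56.4417 m/s
D = 60 * 56.4417 / (pi * 305) = 3.5343 m


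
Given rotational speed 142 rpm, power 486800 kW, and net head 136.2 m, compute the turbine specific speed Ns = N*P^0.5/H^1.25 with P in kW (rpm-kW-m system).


Ns = 142 * 486800^0.5 / 136.2^1.25 = 212.9326


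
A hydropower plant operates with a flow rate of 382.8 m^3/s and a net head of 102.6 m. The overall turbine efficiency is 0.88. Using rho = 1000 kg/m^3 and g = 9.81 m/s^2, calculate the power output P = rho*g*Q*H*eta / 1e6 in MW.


P = 1000 * 9.81 * 382.8 * 102.6 * 0.88 / 1e6 = 339.0556 MW


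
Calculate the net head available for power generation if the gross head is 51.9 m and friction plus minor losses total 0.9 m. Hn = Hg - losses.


Hn = 51.9 - 0.9 = 51.0000 m


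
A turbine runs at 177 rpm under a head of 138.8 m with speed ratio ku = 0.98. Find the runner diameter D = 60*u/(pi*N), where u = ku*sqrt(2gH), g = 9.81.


u = 0.98 * sqrt(2*9.81*138.8) = 51.1411 m/s
D = 60 * 51.1411 / (pi * 177) = 5.5182 m


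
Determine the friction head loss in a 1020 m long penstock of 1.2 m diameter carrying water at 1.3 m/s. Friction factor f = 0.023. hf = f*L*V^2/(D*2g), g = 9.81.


hf = 0.023 * 1020 * 1.3^2 / (1.2 * 2 * 9.81) = 1.6840 m


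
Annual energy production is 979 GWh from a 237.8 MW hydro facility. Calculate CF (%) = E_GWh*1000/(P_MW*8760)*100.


CF = 979 * 1000 / (237.8 * 8760) * 100 = 46.9966 %


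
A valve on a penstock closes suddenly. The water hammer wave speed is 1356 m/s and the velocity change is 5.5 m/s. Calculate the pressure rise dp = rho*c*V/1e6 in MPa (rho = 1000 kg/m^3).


dp = 1000 * 1356 * 5.5 / 1e6 = 7.4580 MPa


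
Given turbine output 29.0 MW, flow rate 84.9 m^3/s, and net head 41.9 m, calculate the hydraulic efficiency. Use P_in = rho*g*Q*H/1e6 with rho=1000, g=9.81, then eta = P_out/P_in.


P_in = 1000 * 9.81 * 84.9 * 41.9 / 1e6 = 34.8972 MW
eta = 29.0 / 34.8972 = 0.8310


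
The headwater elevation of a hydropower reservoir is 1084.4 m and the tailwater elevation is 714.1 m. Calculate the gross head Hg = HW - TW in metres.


Hg = 1084.4 - 714.1 = 370.3000 m


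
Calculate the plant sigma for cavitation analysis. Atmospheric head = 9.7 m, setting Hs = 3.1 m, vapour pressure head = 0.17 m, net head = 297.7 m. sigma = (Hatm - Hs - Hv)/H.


sigma = (9.7 - 3.1 - 0.17) / 297.7 = 0.0216


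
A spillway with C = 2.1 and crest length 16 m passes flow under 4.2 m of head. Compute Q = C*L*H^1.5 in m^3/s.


Q = 2.1 * 16 * 4.2^1.5 = 289.2099 m^3/s


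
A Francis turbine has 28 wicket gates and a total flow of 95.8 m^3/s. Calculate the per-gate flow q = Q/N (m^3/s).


q = 95.8 / 28 = 3.4214 m^3/s


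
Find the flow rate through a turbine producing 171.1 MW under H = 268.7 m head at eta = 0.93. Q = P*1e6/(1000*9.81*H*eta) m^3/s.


Q = 171.1 * 1e6 / (1000 * 9.81 * 268.7 * 0.93) = 69.7960 m^3/s


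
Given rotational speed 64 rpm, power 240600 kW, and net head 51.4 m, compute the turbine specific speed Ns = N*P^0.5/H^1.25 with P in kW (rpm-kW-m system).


Ns = 64 * 240600^0.5 / 51.4^1.25 = 228.0993


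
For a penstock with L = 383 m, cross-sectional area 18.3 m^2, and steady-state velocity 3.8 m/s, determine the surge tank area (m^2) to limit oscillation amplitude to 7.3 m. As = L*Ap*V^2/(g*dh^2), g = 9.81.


As = 383 * 18.3 * 3.8^2 / (9.81 * 7.3^2) = 193.5987 m^2


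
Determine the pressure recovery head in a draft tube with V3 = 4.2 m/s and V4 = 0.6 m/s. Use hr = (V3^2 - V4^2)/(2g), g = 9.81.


hr = (4.2^2 - 0.6^2) / (2*9.81) = 0.8807 m


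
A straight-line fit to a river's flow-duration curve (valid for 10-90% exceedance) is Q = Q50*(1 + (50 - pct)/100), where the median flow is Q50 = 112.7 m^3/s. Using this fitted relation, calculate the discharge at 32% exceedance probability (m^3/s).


Q = 112.7 * (1 + (50 - 32)/100) = 132.9860 m^3/s


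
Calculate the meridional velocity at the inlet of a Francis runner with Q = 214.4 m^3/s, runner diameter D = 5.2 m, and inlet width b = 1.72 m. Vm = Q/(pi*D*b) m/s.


Vm = 214.4 / (pi * 5.2 * 1.72) = 7.6303 m/s
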